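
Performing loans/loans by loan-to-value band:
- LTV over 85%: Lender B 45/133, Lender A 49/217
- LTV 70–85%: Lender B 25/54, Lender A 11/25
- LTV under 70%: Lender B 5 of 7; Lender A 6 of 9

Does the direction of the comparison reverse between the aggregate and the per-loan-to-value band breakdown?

LTV over 85%: Lender B 45/133 = 33.8%, Lender A 49/217 = 22.6% → Lender B
LTV 70–85%: Lender B 25/54 = 46.3%, Lender A 11/25 = 44.0% → Lender B
LTV under 70%: Lender B 5/7 = 71.4%, Lender A 6/9 = 66.7% → Lender B
Overall: Lender B 75/194 = 38.7%, Lender A 66/251 = 26.3% → Lender B
Lender B wins overall and in every loan-to-value group — no reversal.

No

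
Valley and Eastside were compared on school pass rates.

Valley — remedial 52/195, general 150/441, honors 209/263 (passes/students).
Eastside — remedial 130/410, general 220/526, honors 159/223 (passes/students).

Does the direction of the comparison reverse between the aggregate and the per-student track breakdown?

Remedial: Valley 52/195 = 26.7%, Eastside 130/410 = 31.7% → Eastside
General: Valley 150/441 = 34.0%, Eastside 220/526 = 41.8% → Eastside
Honors: Valley 209/263 = 79.5%, Eastside 159/223 = 71.3% → Valley
Overall: Valley 411/899 = 45.7%, Eastside 509/1159 = 43.9% → Valley
Neither sweeps: Valley wins 1 of 3 groups, Eastside wins 2. Valley wins overall but not every group — no Simpson reversal.

No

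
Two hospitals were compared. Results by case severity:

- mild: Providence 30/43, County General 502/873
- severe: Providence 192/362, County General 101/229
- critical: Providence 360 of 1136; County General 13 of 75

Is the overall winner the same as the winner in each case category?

No

Mild: Providence 30/43 = 69.8%, County General 502/873 = 57.5% → Providence
Severe: Providence 192/362 = 53.0%, County General 101/229 = 44.1% → Providence
Critical: Providence 360/1136 = 31.7%, County General 13/75 = 17.3% → Providence
Overall: Providence 582/1541 = 37.8%, County General 616/1177 = 52.3% → County General
Providence wins each case group but County General wins overall — the comparison reverses. Providence's patients skew toward critical, which has a lower base rate.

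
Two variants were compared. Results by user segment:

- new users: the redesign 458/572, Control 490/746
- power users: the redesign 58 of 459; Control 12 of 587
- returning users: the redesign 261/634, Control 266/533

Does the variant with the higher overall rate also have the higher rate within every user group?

New users: the redesign 458/572 = 80.1%, Control 490/746 = 65.7% → the redesign
Power users: the redesign 58/459 = 12.6%, Control 12/587 = 2.0% → the redesign
Returning users: the redesign 261/634 = 41.2%, Control 266/533 = 49.9% → Control
Overall: the redesign 777/1665 = 46.7%, Control 768/1866 = 41.2% → the redesign
Neither sweeps: the redesign wins 2 of 3 groups, Control wins 1. The redesign wins overall but not every group — no Simpson reversal.

No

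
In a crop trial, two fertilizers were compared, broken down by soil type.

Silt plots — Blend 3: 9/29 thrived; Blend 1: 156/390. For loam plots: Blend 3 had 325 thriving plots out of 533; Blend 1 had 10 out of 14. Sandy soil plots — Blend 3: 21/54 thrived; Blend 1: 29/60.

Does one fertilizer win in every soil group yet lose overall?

Yes

Silt: Blend 3 9/29 = 31.0%, Blend 1 156/390 = 40.0% → Blend 1
Loam: Blend 3 325/533 = 61.0%, Blend 1 10/14 = 71.4% → Blend 1
Sandy soil: Blend 3 21/54 = 38.9%, Blend 1 29/60 = 48.3% → Blend 1
Overall: Blend 3 355/616 = 57.6%, Blend 1 195/464 = 42.0% → Blend 3
Blend 1 wins each soil group but Blend 3 wins overall — the comparison reverses. Blend 1's plots skew toward silt, which has a lower base rate.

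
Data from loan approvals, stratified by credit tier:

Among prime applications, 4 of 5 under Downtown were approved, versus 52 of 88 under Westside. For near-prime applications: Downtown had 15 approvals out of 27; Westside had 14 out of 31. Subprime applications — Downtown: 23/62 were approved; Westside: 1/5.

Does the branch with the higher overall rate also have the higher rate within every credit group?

No

Prime: Downtown 4/5 = 80.0%, Westside 52/88 = 59.1% → Downtown
Near-prime: Downtown 15/27 = 55.6%, Westside 14/31 = 45.2% → Downtown
Subprime: Downtown 23/62 = 37.1%, Westside 1/5 = 20.0% → Downtown
Overall: Downtown 42/94 = 44.7%, Westside 67/124 = 54.0% → Westside
Downtown wins each credit group but Westside wins overall — the comparison reverses. Downtown's applications skew toward subprime, which has a lower base rate.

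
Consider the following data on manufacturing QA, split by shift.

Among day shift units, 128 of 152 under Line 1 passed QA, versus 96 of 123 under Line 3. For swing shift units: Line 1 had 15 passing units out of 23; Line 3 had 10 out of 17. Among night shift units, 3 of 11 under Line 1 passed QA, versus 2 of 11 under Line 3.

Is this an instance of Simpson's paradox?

No

Day shift: Line 1 128/152 = 84.2%, Line 3 96/123 = 78.0% → Line 1
Swing shift: Line 1 15/23 = 65.2%, Line 3 10/17 = 58.8% → Line 1
Night shift: Line 1 3/11 = 27.3%, Line 3 2/11 = 18.2% → Line 1
Overall: Line 1 146/186 = 78.5%, Line 3 108/151 = 71.5% → Line 1
Line 1 wins overall and in every shift group — no reversal.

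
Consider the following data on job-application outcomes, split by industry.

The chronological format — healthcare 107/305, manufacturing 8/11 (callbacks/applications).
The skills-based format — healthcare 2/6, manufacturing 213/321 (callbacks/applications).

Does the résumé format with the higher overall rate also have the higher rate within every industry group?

Healthcare: the chronological format 107/305 = 35.1%, the skills-based format 2/6 = 33.3% → the chronological format
Manufacturing: the chronological format 8/11 = 72.7%, the skills-based format 213/321 = 66.4% → the chronological format
Overall: the chronological format 115/316 = 36.4%, the skills-based format 215/327 = 65.7% → the skills-based format
The chronological format wins each industry group but the skills-based format wins overall — the comparison reverses. The chronological format's applications skew toward healthcare, which has a lower base rate.

No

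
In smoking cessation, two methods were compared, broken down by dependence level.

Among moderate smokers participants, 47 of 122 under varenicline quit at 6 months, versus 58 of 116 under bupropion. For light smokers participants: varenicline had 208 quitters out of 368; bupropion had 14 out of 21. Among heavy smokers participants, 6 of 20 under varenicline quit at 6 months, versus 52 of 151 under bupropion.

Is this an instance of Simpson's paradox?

Moderate smokers: varenicline 47/122 = 38.5%, bupropion 58/116 = 50.0% → bupropion
Light smokers: varenicline 208/368 = 56.5%, bupropion 14/21 = 66.7% → bupropion
Heavy smokers: varenicline 6/20 = 30.0%, bupropion 52/151 = 34.4% → bupropion
Overall: varenicline 261/510 = 51.2%, bupropion 124/288 = 43.1% → varenicline
Bupropion wins each dependence group but varenicline wins overall — the comparison reverses. Bupropion's participants skew toward heavy smokers, which has a lower base rate.

Yes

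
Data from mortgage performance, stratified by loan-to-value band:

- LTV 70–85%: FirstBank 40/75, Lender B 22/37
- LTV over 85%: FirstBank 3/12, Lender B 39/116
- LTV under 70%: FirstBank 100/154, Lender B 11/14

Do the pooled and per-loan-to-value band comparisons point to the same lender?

LTV 70–85%: FirstBank 40/75 = 53.3%, Lender B 22/37 = 59.5% → Lender B
LTV over 85%: FirstBank 3/12 = 25.0%, Lender B 39/116 = 33.6% → Lender B
LTV under 70%: FirstBank 100/154 = 64.9%, Lender B 11/14 = 78.6% → Lender B
Overall: FirstBank 143/241 = 59.3%, Lender B 72/167 = 43.1% → FirstBank
Lender B wins each loan-to-value group but FirstBank wins overall — the comparison reverses. Lender B's loans skew toward LTV over 85%, which has a lower base rate.

No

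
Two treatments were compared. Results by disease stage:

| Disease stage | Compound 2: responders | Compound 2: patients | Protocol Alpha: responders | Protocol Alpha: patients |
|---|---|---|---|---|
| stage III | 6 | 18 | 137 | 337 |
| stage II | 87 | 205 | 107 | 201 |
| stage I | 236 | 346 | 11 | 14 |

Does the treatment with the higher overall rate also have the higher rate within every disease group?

No

Stage III: Compound 2 6/18 = 33.3%, Protocol Alpha 137/337 = 40.7% → Protocol Alpha
Stage II: Compound 2 87/205 = 42.4%, Protocol Alpha 107/201 = 53.2% → Protocol Alpha
Stage I: Compound 2 236/346 = 68.2%, Protocol Alpha 11/14 = 78.6% → Protocol Alpha
Overall: Compound 2 329/569 = 57.8%, Protocol Alpha 255/552 = 46.2% → Compound 2
Protocol Alpha wins each disease group but Compound 2 wins overall — the comparison reverses. Protocol Alpha's patients skew toward stage III, which has a lower base rate.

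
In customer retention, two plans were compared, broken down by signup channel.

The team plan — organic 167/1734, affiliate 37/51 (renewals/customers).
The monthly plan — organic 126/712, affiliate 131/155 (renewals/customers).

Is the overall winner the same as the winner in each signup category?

Yes

Organic: the team plan 167/1734 = 9.6%, the monthly plan 126/712 = 17.7% → the monthly plan
Affiliate: the team plan 37/51 = 72.5%, the monthly plan 131/155 = 84.5% → the monthly plan
Overall: the team plan 204/1785 = 11.4%, the monthly plan 257/867 = 29.6% → the monthly plan
The monthly plan wins overall and in every signup group — no reversal.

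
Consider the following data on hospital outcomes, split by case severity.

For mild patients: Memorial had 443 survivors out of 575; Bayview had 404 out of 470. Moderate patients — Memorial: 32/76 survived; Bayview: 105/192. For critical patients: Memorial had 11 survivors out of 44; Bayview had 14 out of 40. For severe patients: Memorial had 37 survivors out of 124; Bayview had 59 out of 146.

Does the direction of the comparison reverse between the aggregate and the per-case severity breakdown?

Mild: Memorial 443/575 = 77.0%, Bayview 404/470 = 86.0% → Bayview
Moderate: Memorial 32/76 = 42.1%, Bayview 105/192 = 54.7% → Bayview
Critical: Memorial 11/44 = 25.0%, Bayview 14/40 = 35.0% → Bayview
Severe: Memorial 37/124 = 29.8%, Bayview 59/146 = 40.4% → Bayview
Overall: Memorial 523/819 = 63.9%, Bayview 582/848 = 68.6% → Bayview
Bayview wins overall and in every case group — no reversal.

No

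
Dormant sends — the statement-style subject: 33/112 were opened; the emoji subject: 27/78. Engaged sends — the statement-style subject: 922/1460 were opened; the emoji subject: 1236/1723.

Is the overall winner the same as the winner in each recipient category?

Yes

Dormant: the statement-style subject 33/112 = 29.5%, the emoji subject 27/78 = 34.6% → the emoji subject
Engaged: the statement-style subject 922/1460 = 63.2%, the emoji subject 1236/1723 = 71.7% → the emoji subject
Overall: the statement-style subject 955/1572 = 60.8%, the emoji subject 1263/1801 = 70.1% → the emoji subject
The emoji subject wins overall and in every recipient group — no reversal.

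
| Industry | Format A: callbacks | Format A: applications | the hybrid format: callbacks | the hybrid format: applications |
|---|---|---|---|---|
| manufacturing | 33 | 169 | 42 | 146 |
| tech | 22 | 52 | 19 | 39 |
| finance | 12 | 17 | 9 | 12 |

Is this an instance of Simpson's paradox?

No

Manufacturing: Format A 33/169 = 19.5%, the hybrid format 42/146 = 28.8% → the hybrid format
Tech: Format A 22/52 = 42.3%, the hybrid format 19/39 = 48.7% → the hybrid format
Finance: Format A 12/17 = 70.6%, the hybrid format 9/12 = 75.0% → the hybrid format
Overall: Format A 67/238 = 28.2%, the hybrid format 70/197 = 35.5% → the hybrid format
The hybrid format wins overall and in every industry group — no reversal.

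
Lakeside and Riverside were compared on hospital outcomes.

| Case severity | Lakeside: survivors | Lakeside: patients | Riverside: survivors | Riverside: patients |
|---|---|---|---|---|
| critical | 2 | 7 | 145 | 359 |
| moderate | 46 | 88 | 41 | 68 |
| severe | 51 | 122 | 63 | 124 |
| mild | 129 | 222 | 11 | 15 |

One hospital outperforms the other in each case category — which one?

Riverside

Critical: Lakeside 2/7 = 28.6%, Riverside 145/359 = 40.4% → Riverside
Moderate: Lakeside 46/88 = 52.3%, Riverside 41/68 = 60.3% → Riverside
Severe: Lakeside 51/122 = 41.8%, Riverside 63/124 = 50.8% → Riverside
Mild: Lakeside 129/222 = 58.1%, Riverside 11/15 = 73.3% → Riverside
Riverside has the higher rate in all 4 groups.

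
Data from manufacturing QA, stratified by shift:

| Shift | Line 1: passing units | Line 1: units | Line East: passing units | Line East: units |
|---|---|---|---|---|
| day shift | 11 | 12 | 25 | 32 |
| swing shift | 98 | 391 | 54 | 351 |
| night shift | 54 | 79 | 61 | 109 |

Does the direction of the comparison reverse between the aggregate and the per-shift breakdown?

Day shift: Line 1 11/12 = 91.7%, Line East 25/32 = 78.1% → Line 1
Swing shift: Line 1 98/391 = 25.1%, Line East 54/351 = 15.4% → Line 1
Night shift: Line 1 54/79 = 68.4%, Line East 61/109 = 56.0% → Line 1
Overall: Line 1 163/482 = 33.8%, Line East 140/492 = 28.5% → Line 1
Line 1 wins overall and in every shift group — no reversal.

No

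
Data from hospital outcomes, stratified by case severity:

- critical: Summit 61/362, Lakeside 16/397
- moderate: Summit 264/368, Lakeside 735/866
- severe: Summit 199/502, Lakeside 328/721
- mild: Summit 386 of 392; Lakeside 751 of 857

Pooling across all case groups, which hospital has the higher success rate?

Critical: Summit 61/362 = 16.9%, Lakeside 16/397 = 4.0% → Summit
Moderate: Summit 264/368 = 71.7%, Lakeside 735/866 = 84.9% → Lakeside
Severe: Summit 199/502 = 39.6%, Lakeside 328/721 = 45.5% → Lakeside
Mild: Summit 386/392 = 98.5%, Lakeside 751/857 = 87.6% → Summit
Overall: Summit 910/1624 = 56.0%, Lakeside 1830/2841 = 64.4% → Lakeside
(Neither sweeps every case group, but Lakeside has the higher pooled rate.)

Lakeside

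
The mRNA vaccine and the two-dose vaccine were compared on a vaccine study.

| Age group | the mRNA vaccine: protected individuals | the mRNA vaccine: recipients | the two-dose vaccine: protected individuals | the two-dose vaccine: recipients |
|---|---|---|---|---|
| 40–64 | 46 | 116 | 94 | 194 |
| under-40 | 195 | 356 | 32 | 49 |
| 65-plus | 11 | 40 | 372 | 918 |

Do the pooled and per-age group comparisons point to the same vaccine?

No

40–64: the mRNA vaccine 46/116 = 39.7%, the two-dose vaccine 94/194 = 48.5% → the two-dose vaccine
Under-40: the mRNA vaccine 195/356 = 54.8%, the two-dose vaccine 32/49 = 65.3% → the two-dose vaccine
65-plus: the mRNA vaccine 11/40 = 27.5%, the two-dose vaccine 372/918 = 40.5% → the two-dose vaccine
Overall: the mRNA vaccine 252/512 = 49.2%, the two-dose vaccine 498/1161 = 42.9% → the mRNA vaccine
The two-dose vaccine wins each age group but the mRNA vaccine wins overall — the comparison reverses. The two-dose vaccine's recipients skew toward 65-plus, which has a lower base rate.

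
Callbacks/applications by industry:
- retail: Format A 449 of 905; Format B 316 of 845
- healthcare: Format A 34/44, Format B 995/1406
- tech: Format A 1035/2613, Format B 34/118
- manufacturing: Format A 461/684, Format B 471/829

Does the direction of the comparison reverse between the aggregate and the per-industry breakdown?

Yes

Retail: Format A 449/905 = 49.6%, Format B 316/845 = 37.4% → Format A
Healthcare: Format A 34/44 = 77.3%, Format B 995/1406 = 70.8% → Format A
Tech: Format A 1035/2613 = 39.6%, Format B 34/118 = 28.8% → Format A
Manufacturing: Format A 461/684 = 67.4%, Format B 471/829 = 56.8% → Format A
Overall: Format A 1979/4246 = 46.6%, Format B 1816/3198 = 56.8% → Format B
Format A wins each industry group but Format B wins overall — the comparison reverses. Format A's applications skew toward tech, which has a lower base rate.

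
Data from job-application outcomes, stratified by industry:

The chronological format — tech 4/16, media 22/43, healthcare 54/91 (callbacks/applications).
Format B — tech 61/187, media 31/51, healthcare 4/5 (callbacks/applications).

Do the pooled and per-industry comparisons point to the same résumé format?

Tech: the chronological format 4/16 = 25.0%, Format B 61/187 = 32.6% → Format B
Media: the chronological format 22/43 = 51.2%, Format B 31/51 = 60.8% → Format B
Healthcare: the chronological format 54/91 = 59.3%, Format B 4/5 = 80.0% → Format B
Overall: the chronological format 80/150 = 53.3%, Format B 96/243 = 39.5% → the chronological format
Format B wins each industry group but the chronological format wins overall — the comparison reverses. Format B's applications skew toward tech, which has a lower base rate.

No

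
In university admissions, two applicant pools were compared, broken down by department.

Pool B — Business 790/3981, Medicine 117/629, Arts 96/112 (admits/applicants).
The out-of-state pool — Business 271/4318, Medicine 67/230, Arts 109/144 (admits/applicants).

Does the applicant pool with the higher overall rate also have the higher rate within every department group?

Business: Pool B 790/3981 = 19.8%, the out-of-state pool 271/4318 = 6.3% → Pool B
Medicine: Pool B 117/629 = 18.6%, the out-of-state pool 67/230 = 29.1% → the out-of-state pool
Arts: Pool B 96/112 = 85.7%, the out-of-state pool 109/144 = 75.7% → Pool B
Overall: Pool B 1003/4722 = 21.2%, the out-of-state pool 447/4692 = 9.5% → Pool B
Neither sweeps: Pool B wins 2 of 3 groups, the out-of-state pool wins 1. Pool B wins overall but not every group — no Simpson reversal.

No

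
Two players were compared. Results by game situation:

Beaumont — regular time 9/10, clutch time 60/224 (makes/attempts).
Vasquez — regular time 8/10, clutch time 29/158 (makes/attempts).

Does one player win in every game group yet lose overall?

Regular time: Beaumont 9/10 = 90.0%, Vasquez 8/10 = 80.0% → Beaumont
Clutch time: Beaumont 60/224 = 26.8%, Vasquez 29/158 = 18.4% → Beaumont
Overall: Beaumont 69/234 = 29.5%, Vasquez 37/168 = 22.0% → Beaumont
Beaumont wins overall and in every game group — no reversal.

No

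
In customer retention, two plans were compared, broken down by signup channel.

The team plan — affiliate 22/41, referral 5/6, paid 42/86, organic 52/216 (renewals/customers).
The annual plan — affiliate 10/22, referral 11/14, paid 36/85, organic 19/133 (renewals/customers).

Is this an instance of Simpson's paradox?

No

Affiliate: the team plan 22/41 = 53.7%, the annual plan 10/22 = 45.5% → the team plan
Referral: the team plan 5/6 = 83.3%, the annual plan 11/14 = 78.6% → the team plan
Paid: the team plan 42/86 = 48.8%, the annual plan 36/85 = 42.4% → the team plan
Organic: the team plan 52/216 = 24.1%, the annual plan 19/133 = 14.3% → the team plan
Overall: the team plan 121/349 = 34.7%, the annual plan 76/254 = 29.9% → the team plan
The team plan wins overall and in every signup group — no reversal.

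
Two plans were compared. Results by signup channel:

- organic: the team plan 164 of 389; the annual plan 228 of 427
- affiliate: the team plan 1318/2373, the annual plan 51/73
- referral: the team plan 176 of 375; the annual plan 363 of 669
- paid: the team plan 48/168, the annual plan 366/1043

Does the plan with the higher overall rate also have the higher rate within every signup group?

No

Organic: the team plan 164/389 = 42.2%, the annual plan 228/427 = 53.4% → the annual plan
Affiliate: the team plan 1318/2373 = 55.5%, the annual plan 51/73 = 69.9% → the annual plan
Referral: the team plan 176/375 = 46.9%, the annual plan 363/669 = 54.3% → the annual plan
Paid: the team plan 48/168 = 28.6%, the annual plan 366/1043 = 35.1% → the annual plan
Overall: the team plan 1706/3305 = 51.6%, the annual plan 1008/2212 = 45.6% → the team plan
The annual plan wins each signup group but the team plan wins overall — the comparison reverses. The annual plan's customers skew toward paid, which has a lower base rate.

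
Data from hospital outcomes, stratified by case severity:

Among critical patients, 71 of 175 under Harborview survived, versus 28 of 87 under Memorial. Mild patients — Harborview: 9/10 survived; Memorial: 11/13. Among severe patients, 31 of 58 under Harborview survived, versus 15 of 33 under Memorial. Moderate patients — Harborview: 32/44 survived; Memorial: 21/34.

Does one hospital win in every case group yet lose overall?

Critical: Harborview 71/175 = 40.6%, Memorial 28/87 = 32.2% → Harborview
Mild: Harborview 9/10 = 90.0%, Memorial 11/13 = 84.6% → Harborview
Severe: Harborview 31/58 = 53.4%, Memorial 15/33 = 45.5% → Harborview
Moderate: Harborview 32/44 = 72.7%, Memorial 21/34 = 61.8% → Harborview
Overall: Harborview 143/287 = 49.8%, Memorial 75/167 = 44.9% → Harborview
Harborview wins overall and in every case group — no reversal.

No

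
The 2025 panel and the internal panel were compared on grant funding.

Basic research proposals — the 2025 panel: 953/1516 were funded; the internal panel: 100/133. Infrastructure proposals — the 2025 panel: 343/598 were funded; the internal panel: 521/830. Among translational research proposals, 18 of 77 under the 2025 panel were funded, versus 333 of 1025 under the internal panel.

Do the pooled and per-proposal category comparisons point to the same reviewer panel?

No

Basic research: the 2025 panel 953/1516 = 62.9%, the internal panel 100/133 = 75.2% → the internal panel
Infrastructure: the 2025 panel 343/598 = 57.4%, the internal panel 521/830 = 62.8% → the internal panel
Translational research: the 2025 panel 18/77 = 23.4%, the internal panel 333/1025 = 32.5% → the internal panel
Overall: the 2025 panel 1314/2191 = 60.0%, the internal panel 954/1988 = 48.0% → the 2025 panel
The internal panel wins each proposal group but the 2025 panel wins overall — the comparison reverses. The internal panel's proposals skew toward translational research, which has a lower base rate.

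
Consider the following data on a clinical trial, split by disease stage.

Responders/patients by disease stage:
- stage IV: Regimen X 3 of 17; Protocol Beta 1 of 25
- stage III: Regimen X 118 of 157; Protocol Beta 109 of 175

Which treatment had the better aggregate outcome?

Stage IV: Regimen X 3/17 = 17.6%, Protocol Beta 1/25 = 4.0% → Regimen X
Stage III: Regimen X 118/157 = 75.2%, Protocol Beta 109/175 = 62.3% → Regimen X
Overall: Regimen X 121/174 = 69.5%, Protocol Beta 110/200 = 55.0% → Regimen X

Regimen X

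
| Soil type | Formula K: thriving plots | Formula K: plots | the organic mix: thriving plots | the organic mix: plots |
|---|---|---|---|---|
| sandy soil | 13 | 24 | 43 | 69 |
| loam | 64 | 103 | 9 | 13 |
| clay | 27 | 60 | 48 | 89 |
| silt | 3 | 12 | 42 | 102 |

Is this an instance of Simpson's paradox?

Yes

Sandy soil: Formula K 13/24 = 54.2%, the organic mix 43/69 = 62.3% → the organic mix
Loam: Formula K 64/103 = 62.1%, the organic mix 9/13 = 69.2% → the organic mix
Clay: Formula K 27/60 = 45.0%, the organic mix 48/89 = 53.9% → the organic mix
Silt: Formula K 3/12 = 25.0%, the organic mix 42/102 = 41.2% → the organic mix
Overall: Formula K 107/199 = 53.8%, the organic mix 142/273 = 52.0% → Formula K
The organic mix wins each soil group but Formula K wins overall — the comparison reverses. The organic mix's plots skew toward silt, which has a lower base rate.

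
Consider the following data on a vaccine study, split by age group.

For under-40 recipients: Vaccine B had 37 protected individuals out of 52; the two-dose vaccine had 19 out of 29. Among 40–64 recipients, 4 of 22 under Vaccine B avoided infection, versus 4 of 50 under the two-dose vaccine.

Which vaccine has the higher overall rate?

Under-40: Vaccine B 37/52 = 71.2%, the two-dose vaccine 19/29 = 65.5% → Vaccine B
40–64: Vaccine B 4/22 = 18.2%, the two-dose vaccine 4/50 = 8.0% → Vaccine B
Overall: Vaccine B 41/74 = 55.4%, the two-dose vaccine 23/79 = 29.1% → Vaccine B

Vaccine B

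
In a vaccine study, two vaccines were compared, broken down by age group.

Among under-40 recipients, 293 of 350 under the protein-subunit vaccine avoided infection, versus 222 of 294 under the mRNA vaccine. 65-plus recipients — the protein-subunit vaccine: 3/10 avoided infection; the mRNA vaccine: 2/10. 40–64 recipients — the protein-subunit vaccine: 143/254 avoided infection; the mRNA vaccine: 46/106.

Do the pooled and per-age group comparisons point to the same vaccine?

Yes

Under-40: the protein-subunit vaccine 293/350 = 83.7%, the mRNA vaccine 222/294 = 75.5% → the protein-subunit vaccine
65-plus: the protein-subunit vaccine 3/10 = 30.0%, the mRNA vaccine 2/10 = 20.0% → the protein-subunit vaccine
40–64: the protein-subunit vaccine 143/254 = 56.3%, the mRNA vaccine 46/106 = 43.4% → the protein-subunit vaccine
Overall: the protein-subunit vaccine 439/614 = 71.5%, the mRNA vaccine 270/410 = 65.9% → the protein-subunit vaccine
The protein-subunit vaccine wins overall and in every age group — no reversal.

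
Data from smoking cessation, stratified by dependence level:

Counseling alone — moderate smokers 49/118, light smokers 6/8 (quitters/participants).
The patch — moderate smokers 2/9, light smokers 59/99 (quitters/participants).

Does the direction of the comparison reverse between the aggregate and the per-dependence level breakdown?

Moderate smokers: counseling alone 49/118 = 41.5%, the patch 2/9 = 22.2% → counseling alone
Light smokers: counseling alone 6/8 = 75.0%, the patch 59/99 = 59.6% → counseling alone
Overall: counseling alone 55/126 = 43.7%, the patch 61/108 = 56.5% → the patch
Counseling alone wins each dependence group but the patch wins overall — the comparison reverses. Counseling alone's participants skew toward moderate smokers, which has a lower base rate.

Yes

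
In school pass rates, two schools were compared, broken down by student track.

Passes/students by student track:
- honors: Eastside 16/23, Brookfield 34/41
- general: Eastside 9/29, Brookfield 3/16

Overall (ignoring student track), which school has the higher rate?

Brookfield

Honors: Eastside 16/23 = 69.6%, Brookfield 34/41 = 82.9% → Brookfield
General: Eastside 9/29 = 31.0%, Brookfield 3/16 = 18.8% → Eastside
Overall: Eastside 25/52 = 48.1%, Brookfield 37/57 = 64.9% → Brookfield
(Neither sweeps every student group, but Brookfield has the higher pooled rate.)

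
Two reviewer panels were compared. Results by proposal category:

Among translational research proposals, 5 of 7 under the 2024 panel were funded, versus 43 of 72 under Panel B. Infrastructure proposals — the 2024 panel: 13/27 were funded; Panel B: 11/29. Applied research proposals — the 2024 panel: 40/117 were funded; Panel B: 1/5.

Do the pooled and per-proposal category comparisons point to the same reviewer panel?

Translational research: the 2024 panel 5/7 = 71.4%, Panel B 43/72 = 59.7% → the 2024 panel
Infrastructure: the 2024 panel 13/27 = 48.1%, Panel B 11/29 = 37.9% → the 2024 panel
Applied research: the 2024 panel 40/117 = 34.2%, Panel B 1/5 = 20.0% → the 2024 panel
Overall: the 2024 panel 58/151 = 38.4%, Panel B 55/106 = 51.9% → Panel B
The 2024 panel wins each proposal group but Panel B wins overall — the comparison reverses. The 2024 panel's proposals skew toward applied research, which has a lower base rate.

No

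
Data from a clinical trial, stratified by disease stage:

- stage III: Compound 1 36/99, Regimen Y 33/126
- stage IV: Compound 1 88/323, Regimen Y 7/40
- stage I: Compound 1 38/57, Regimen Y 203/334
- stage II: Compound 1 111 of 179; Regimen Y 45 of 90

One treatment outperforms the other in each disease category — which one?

Stage III: Compound 1 36/99 = 36.4%, Regimen Y 33/126 = 26.2% → Compound 1
Stage IV: Compound 1 88/323 = 27.2%, Regimen Y 7/40 = 17.5% → Compound 1
Stage I: Compound 1 38/57 = 66.7%, Regimen Y 203/334 = 60.8% → Compound 1
Stage II: Compound 1 111/179 = 62.0%, Regimen Y 45/90 = 50.0% → Compound 1
Compound 1 has the higher rate in all 4 groups.

Compound 1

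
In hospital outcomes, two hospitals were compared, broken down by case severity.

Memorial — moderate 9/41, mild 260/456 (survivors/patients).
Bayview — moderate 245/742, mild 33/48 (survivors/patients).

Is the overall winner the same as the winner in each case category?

No

Moderate: Memorial 9/41 = 22.0%, Bayview 245/742 = 33.0% → Bayview
Mild: Memorial 260/456 = 57.0%, Bayview 33/48 = 68.8% → Bayview
Overall: Memorial 269/497 = 54.1%, Bayview 278/790 = 35.2% → Memorial
Bayview wins each case group but Memorial wins overall — the comparison reverses. Bayview's patients skew toward moderate, which has a lower base rate.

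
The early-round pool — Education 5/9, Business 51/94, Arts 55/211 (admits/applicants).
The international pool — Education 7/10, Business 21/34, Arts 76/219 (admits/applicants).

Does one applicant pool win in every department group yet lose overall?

Education: the early-round pool 5/9 = 55.6%, the international pool 7/10 = 70.0% → the international pool
Business: the early-round pool 51/94 = 54.3%, the international pool 21/34 = 61.8% → the international pool
Arts: the early-round pool 55/211 = 26.1%, the international pool 76/219 = 34.7% → the international pool
Overall: the early-round pool 111/314 = 35.4%, the international pool 104/263 = 39.5% → the international pool
The international pool wins overall and in every department group — no reversal.

No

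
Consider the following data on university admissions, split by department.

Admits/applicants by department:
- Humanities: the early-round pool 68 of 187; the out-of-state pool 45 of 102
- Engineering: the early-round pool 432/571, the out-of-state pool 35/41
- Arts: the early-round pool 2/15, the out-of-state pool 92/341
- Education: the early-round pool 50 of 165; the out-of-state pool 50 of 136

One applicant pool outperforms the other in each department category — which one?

the out-of-state pool

Humanities: the early-round pool 68/187 = 36.4%, the out-of-state pool 45/102 = 44.1% → the out-of-state pool
Engineering: the early-round pool 432/571 = 75.7%, the out-of-state pool 35/41 = 85.4% → the out-of-state pool
Arts: the early-round pool 2/15 = 13.3%, the out-of-state pool 92/341 = 27.0% → the out-of-state pool
Education: the early-round pool 50/165 = 30.3%, the out-of-state pool 50/136 = 36.8% → the out-of-state pool
The out-of-state pool has the higher rate in all 4 groups.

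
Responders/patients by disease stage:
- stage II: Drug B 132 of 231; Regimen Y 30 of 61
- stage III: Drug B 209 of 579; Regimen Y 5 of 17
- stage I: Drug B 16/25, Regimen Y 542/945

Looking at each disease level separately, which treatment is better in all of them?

Drug B

Stage II: Drug B 132/231 = 57.1%, Regimen Y 30/61 = 49.2% → Drug B
Stage III: Drug B 209/579 = 36.1%, Regimen Y 5/17 = 29.4% → Drug B
Stage I: Drug B 16/25 = 64.0%, Regimen Y 542/945 = 57.4% → Drug B
Drug B has the higher rate in all 3 groups.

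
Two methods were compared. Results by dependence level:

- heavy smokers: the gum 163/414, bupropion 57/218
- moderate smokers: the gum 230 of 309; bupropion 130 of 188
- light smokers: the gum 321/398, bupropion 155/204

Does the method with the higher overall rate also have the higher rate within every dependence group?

Yes

Heavy smokers: the gum 163/414 = 39.4%, bupropion 57/218 = 26.1% → the gum
Moderate smokers: the gum 230/309 = 74.4%, bupropion 130/188 = 69.1% → the gum
Light smokers: the gum 321/398 = 80.7%, bupropion 155/204 = 76.0% → the gum
Overall: the gum 714/1121 = 63.7%, bupropion 342/610 = 56.1% → the gum
The gum wins overall and in every dependence group — no reversal.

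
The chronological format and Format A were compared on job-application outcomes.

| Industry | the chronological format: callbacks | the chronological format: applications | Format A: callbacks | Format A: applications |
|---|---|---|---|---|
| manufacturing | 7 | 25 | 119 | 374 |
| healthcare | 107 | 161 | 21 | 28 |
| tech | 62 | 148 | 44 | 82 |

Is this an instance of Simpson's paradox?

Yes

Manufacturing: the chronological format 7/25 = 28.0%, Format A 119/374 = 31.8% → Format A
Healthcare: the chronological format 107/161 = 66.5%, Format A 21/28 = 75.0% → Format A
Tech: the chronological format 62/148 = 41.9%, Format A 44/82 = 53.7% → Format A
Overall: the chronological format 176/334 = 52.7%, Format A 184/484 = 38.0% → the chronological format
Format A wins each industry group but the chronological format wins overall — the comparison reverses. Format A's applications skew toward manufacturing, which has a lower base rate.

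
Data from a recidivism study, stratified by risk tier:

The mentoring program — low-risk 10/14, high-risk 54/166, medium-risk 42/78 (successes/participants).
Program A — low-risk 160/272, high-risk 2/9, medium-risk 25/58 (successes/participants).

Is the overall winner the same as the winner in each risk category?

No

Low-risk: the mentoring program 10/14 = 71.4%, Program A 160/272 = 58.8% → the mentoring program
High-risk: the mentoring program 54/166 = 32.5%, Program A 2/9 = 22.2% → the mentoring program
Medium-risk: the mentoring program 42/78 = 53.8%, Program A 25/58 = 43.1% → the mentoring program
Overall: the mentoring program 106/258 = 41.1%, Program A 187/339 = 55.2% → Program A
The mentoring program wins each risk group but Program A wins overall — the comparison reverses. The mentoring program's participants skew toward high-risk, which has a lower base rate.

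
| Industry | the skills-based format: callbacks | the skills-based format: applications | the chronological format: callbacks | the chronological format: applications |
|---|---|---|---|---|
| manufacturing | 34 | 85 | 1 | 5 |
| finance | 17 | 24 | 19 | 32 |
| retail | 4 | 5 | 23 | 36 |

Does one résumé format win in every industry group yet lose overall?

Yes

Manufacturing: the skills-based format 34/85 = 40.0%, the chronological format 1/5 = 20.0% → the skills-based format
Finance: the skills-based format 17/24 = 70.8%, the chronological format 19/32 = 59.4% → the skills-based format
Retail: the skills-based format 4/5 = 80.0%, the chronological format 23/36 = 63.9% → the skills-based format
Overall: the skills-based format 55/114 = 48.2%, the chronological format 43/73 = 58.9% → the chronological format
The skills-based format wins each industry group but the chronological format wins overall — the comparison reverses. The skills-based format's applications skew toward manufacturing, which has a lower base rate.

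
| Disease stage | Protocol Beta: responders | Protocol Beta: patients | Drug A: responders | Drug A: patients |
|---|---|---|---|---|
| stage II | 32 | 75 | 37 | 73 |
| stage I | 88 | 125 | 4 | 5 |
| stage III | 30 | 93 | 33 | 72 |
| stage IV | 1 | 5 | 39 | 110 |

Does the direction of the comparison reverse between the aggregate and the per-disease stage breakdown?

Yes

Stage II: Protocol Beta 32/75 = 42.7%, Drug A 37/73 = 50.7% → Drug A
Stage I: Protocol Beta 88/125 = 70.4%, Drug A 4/5 = 80.0% → Drug A
Stage III: Protocol Beta 30/93 = 32.3%, Drug A 33/72 = 45.8% → Drug A
Stage IV: Protocol Beta 1/5 = 20.0%, Drug A 39/110 = 35.5% → Drug A
Overall: Protocol Beta 151/298 = 50.7%, Drug A 113/260 = 43.5% → Protocol Beta
Drug A wins each disease group but Protocol Beta wins overall — the comparison reverses. Drug A's patients skew toward stage IV, which has a lower base rate.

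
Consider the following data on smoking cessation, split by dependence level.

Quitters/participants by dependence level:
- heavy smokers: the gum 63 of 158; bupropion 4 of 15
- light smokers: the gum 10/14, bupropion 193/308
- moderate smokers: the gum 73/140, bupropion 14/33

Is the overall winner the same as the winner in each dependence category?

Heavy smokers: the gum 63/158 = 39.9%, bupropion 4/15 = 26.7% → the gum
Light smokers: the gum 10/14 = 71.4%, bupropion 193/308 = 62.7% → the gum
Moderate smokers: the gum 73/140 = 52.1%, bupropion 14/33 = 42.4% → the gum
Overall: the gum 146/312 = 46.8%, bupropion 211/356 = 59.3% → bupropion
The gum wins each dependence group but bupropion wins overall — the comparison reverses. The gum's participants skew toward heavy smokers, which has a lower base rate.

No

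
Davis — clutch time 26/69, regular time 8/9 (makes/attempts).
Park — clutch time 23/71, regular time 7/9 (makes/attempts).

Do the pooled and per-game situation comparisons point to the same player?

Yes

Clutch time: Davis 26/69 = 37.7%, Park 23/71 = 32.4% → Davis
Regular time: Davis 8/9 = 88.9%, Park 7/9 = 77.8% → Davis
Overall: Davis 34/78 = 43.6%, Park 30/80 = 37.5% → Davis
Davis wins overall and in every game group — no reversal.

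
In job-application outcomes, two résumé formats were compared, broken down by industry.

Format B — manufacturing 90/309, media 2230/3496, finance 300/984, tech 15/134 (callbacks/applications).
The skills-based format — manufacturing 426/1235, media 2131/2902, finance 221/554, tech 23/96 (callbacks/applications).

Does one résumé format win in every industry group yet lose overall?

Manufacturing: Format B 90/309 = 29.1%, the skills-based format 426/1235 = 34.5% → the skills-based format
Media: Format B 2230/3496 = 63.8%, the skills-based format 2131/2902 = 73.4% → the skills-based format
Finance: Format B 300/984 = 30.5%, the skills-based format 221/554 = 39.9% → the skills-based format
Tech: Format B 15/134 = 11.2%, the skills-based format 23/96 = 24.0% → the skills-based format
Overall: Format B 2635/4923 = 53.5%, the skills-based format 2801/4787 = 58.5% → the skills-based format
The skills-based format wins overall and in every industry group — no reversal.

No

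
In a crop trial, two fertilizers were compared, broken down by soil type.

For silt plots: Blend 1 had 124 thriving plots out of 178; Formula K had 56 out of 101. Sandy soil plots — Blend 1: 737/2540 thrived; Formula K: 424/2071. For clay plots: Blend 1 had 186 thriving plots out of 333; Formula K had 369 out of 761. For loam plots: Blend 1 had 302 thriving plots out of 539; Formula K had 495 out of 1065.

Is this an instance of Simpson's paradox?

Silt: Blend 1 124/178 = 69.7%, Formula K 56/101 = 55.4% → Blend 1
Sandy soil: Blend 1 737/2540 = 29.0%, Formula K 424/2071 = 20.5% → Blend 1
Clay: Blend 1 186/333 = 55.9%, Formula K 369/761 = 48.5% → Blend 1
Loam: Blend 1 302/539 = 56.0%, Formula K 495/1065 = 46.5% → Blend 1
Overall: Blend 1 1349/3590 = 37.6%, Formula K 1344/3998 = 33.6% → Blend 1
Blend 1 wins overall and in every soil group — no reversal.

No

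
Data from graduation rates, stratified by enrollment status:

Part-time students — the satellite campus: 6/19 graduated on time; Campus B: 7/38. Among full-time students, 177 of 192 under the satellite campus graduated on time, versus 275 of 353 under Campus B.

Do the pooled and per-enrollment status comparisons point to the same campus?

Yes

Part-time: the satellite campus 6/19 = 31.6%, Campus B 7/38 = 18.4% → the satellite campus
Full-time: the satellite campus 177/192 = 92.2%, Campus B 275/353 = 77.9% → the satellite campus
Overall: the satellite campus 183/211 = 86.7%, Campus B 282/391 = 72.1% → the satellite campus
The satellite campus wins overall and in every enrollment group — no reversal.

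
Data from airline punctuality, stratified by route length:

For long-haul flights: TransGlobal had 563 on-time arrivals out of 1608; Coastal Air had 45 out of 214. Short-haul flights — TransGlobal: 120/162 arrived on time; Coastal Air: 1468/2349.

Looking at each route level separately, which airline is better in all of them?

Long-haul: TransGlobal 563/1608 = 35.0%, Coastal Air 45/214 = 21.0% → TransGlobal
Short-haul: TransGlobal 120/162 = 74.1%, Coastal Air 1468/2349 = 62.5% → TransGlobal
TransGlobal has the higher rate in both groups.

TransGlobal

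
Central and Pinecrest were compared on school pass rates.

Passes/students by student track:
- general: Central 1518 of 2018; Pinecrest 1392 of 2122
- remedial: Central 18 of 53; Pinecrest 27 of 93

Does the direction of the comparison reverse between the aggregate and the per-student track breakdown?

General: Central 1518/2018 = 75.2%, Pinecrest 1392/2122 = 65.6% → Central
Remedial: Central 18/53 = 34.0%, Pinecrest 27/93 = 29.0% → Central
Overall: Central 1536/2071 = 74.2%, Pinecrest 1419/2215 = 64.1% → Central
Central wins overall and in every student group — no reversal.

No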